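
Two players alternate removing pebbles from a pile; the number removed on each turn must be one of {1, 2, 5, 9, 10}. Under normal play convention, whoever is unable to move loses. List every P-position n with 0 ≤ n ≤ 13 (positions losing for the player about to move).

n :  0  1  2  3  4  5  6  7  8  9 10 11 12 13
G :  0  1  2  0  1  2  0  1  2  3  4  5  3  4
P-positions are exactly the n with G(n) = 0.

0, 3, 6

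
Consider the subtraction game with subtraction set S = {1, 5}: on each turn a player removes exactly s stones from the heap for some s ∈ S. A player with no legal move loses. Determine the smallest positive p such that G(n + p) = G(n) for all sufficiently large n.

G(0) = 0
G(1) = mex{0} = 1
G(2) = mex{1} = 0
G(3) = mex{0} = 1
G(4) = mex{1} = 0
G(5) = mex{0,0} = 1
G(6) = mex{1,1} = 0
G(7) = mex{0,0} = 1
G(8) = mex{1,1} = 0
G(9) = mex{0,0} = 1
G(10) = mex{1,1} = 0
G(11) = mex{0,0} = 1
G(12) = mex{1,1} = 0
G(13) = mex{0,0} = 1
G(14) = mex{1,1} = 0
G(n+2) = G(n) holds for n = 0,…,4 (a full window of length max(S) = 5), so the sequence is purely periodic with period 2.

2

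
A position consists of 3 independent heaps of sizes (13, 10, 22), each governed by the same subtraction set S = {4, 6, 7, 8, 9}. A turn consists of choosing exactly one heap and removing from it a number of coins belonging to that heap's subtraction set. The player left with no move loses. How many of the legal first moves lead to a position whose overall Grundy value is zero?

0

All heaps use S = {4, 6, 7, 8, 9}:
G(0) = 0
G(1) = mex{} = 0
G(2) = mex{} = 0
G(3) = mex{} = 0
G(4) = mex{0} = 1
G(5) = mex{0} = 1
G(6) = mex{0,0} = 1
G(7) = mex{0,0,0} = 1
G(8) = mex{1,0,0,0} = 2
G(9) = mex{1,0,0,0,0} = 2
G(10) = mex{1,1,0,0,0} = 2
G(11) = mex{1,1,1,0,0} = 2
G(12) = mex{2,1,1,1,0} = 3
G(13) = mex{2,1,1,1,1} = 0
G(14) = mex{2,2,1,1,1} = 0
G(15) = mex{2,2,2,1,1} = 0
G(16) = mex{3,2,2,2,1} = 0
G(17) = mex{0,2,2,2,2} = 1
G(18) = mex{0,3,2,2,2} = 1
G(19) = mex{0,0,3,2,2} = 1
G(20) = mex{0,0,0,3,2} = 1
G(21) = mex{1,0,0,0,3} = 2
G(22) = mex{1,0,0,0,0} = 2
Heap A: G(13) = 0.
Heap B: G(10) = 2.
Heap C: G(22) = 2.
Combined Grundy value = 0 ⊕ 2 ⊕ 2 = 0.
A winning move leaves total XOR = 0, i.e. changes one component's Grundy value g to g ⊕ X where X is the current total.
Heap A: target g' = 0⊕0 = 0, but every legal move changes the Grundy value (mex property), so 0 moves.
Heap B: target g' = 2⊕0 = 2, but every legal move changes the Grundy value (mex property), so 0 moves.
Heap C: target g' = 2⊕0 = 2, but every legal move changes the Grundy value (mex property), so 0 moves.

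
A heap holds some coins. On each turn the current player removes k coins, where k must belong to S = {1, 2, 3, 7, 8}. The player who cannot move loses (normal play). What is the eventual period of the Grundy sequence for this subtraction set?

G(0) = 0
G(1) = mex{0} = 1
G(2) = mex{1,0} = 2
G(3) = mex{2,1,0} = 3
G(4) = mex{3,2,1} = 0
G(5) = mex{0,3,2} = 1
G(6) = mex{1,0,3} = 2
G(7) = mex{2,1,0,0} = 3
G(8) = mex{3,2,1,1,0} = 4
G(9) = mex{4,3,2,2,1} = 0
G(10) = mex{0,4,3,3,2} = 1
G(11) = mex{1,0,4,0,3} = 2
G(12) = mex{2,1,0,1,0} = 3
G(13) = mex{3,2,1,2,1} = 0
G(14) = mex{0,3,2,3,2} = 1
G(15) = mex{1,0,3,4,3} = 2
G(16) = mex{2,1,0,0,4} = 3
G(17) = mex{3,2,1,1,0} = 4
G(18) = mex{4,3,2,2,1} = 0
G(19) = mex{0,4,3,3,2} = 1
G(n+9) = G(n) holds for n = 0,…,7 (a full window of length max(S) = 8), so the sequence is purely periodic with period 9.

9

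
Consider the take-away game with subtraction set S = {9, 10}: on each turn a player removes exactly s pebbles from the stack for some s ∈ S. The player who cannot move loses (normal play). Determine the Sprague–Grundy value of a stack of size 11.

G(0) = 0
G(1) = mex{} = 0
G(2) = mex{} = 0
G(3) = mex{} = 0
G(4) = mex{} = 0
G(5) = mex{} = 0
G(6) = mex{} = 0
G(7) = mex{} = 0
G(8) = mex{} = 0
G(9) = mex{0} = 1
G(10) = mex{0,0} = 1
G(11) = mex{0,0} = 1

1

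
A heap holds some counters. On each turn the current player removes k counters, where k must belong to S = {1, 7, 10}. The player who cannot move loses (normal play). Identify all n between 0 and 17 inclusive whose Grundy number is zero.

n :  0  1  2  3  4  5  6  7  8  9 10 11 12 13 14 15 16 17
G :  0  1  0  1  0  1  0  1  0  1  2  3  2  3  2  3  2  0
P-positions are exactly the n with G(n) = 0.

0, 2, 4, 6, 8, 17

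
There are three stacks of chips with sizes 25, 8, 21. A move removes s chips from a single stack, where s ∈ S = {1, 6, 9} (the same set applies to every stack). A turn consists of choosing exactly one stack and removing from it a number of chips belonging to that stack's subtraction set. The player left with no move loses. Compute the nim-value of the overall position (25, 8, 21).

All stacks use S = {1, 6, 9}:
G(0) = 0
G(1) = mex{0} = 1
G(2) = mex{1} = 0
G(3) = mex{0} = 1
G(4) = mex{1} = 0
G(5) = mex{0} = 1
G(6) = mex{1,0} = 2
G(7) = mex{2,1} = 0
G(8) = mex{0,0} = 1
G(9) = mex{1,1,0} = 2
G(10) = mex{2,0,1} = 3
G(11) = mex{3,1,0} = 2
G(12) = mex{2,2,1} = 0
G(13) = mex{0,0,0} = 1
G(14) = mex{1,1,1} = 0
G(15) = mex{0,2,2} = 1
G(16) = mex{1,3,0} = 2
G(17) = mex{2,2,1} = 0
G(18) = mex{0,0,2} = 1
G(19) = mex{1,1,3} = 0
G(20) = mex{0,0,2} = 1
G(21) = mex{1,1,0} = 2
G(22) = mex{2,2,1} = 0
G(23) = mex{0,0,0} = 1
G(24) = mex{1,1,1} = 0
G(25) = mex{0,0,2} = 1
Stack A: G(25) = 1.
Stack B: G(8) = 1.
Stack C: G(21) = 2.
Combined Grundy value = 1 ⊕ 1 ⊕ 2 = 2.

2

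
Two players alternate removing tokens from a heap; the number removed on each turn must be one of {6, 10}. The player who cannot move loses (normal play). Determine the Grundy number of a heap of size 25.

n :  0  1  2  3  4  5  6  7  8  9 10 11 12 13 14 15 16 17 18 19 20 21 22 23 24 25
G :  0  0  0  0  0  0  1  1  1  1  1  1  2  2  2  2  0  0  0  0  0  0  1  1  1  1

1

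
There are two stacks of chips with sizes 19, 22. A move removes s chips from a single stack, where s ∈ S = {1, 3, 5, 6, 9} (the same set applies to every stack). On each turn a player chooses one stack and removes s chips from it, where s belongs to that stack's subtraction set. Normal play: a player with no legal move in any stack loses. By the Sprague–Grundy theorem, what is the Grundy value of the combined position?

All stacks use S = {1, 3, 5, 6, 9}:
n :  0  1  2  3  4  5  6  7  8  9 10 11 12 13 14 15 16 17 18 19 20 21 22
G :  0  1  0  1  0  1  2  3  2  3  2  3  0  1  0  1  0  1  2  3  2  3  2
Stack A: G(19) = 3.
Stack B: G(22) = 2.
Combined Grundy value = 3 ⊕ 2 = 1.

1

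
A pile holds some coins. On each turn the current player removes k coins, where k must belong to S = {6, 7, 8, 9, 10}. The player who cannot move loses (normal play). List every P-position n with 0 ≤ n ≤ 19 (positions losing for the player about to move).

0, 1, 2, 3, 4, 5, 16, 17, 18, 19

G(0) = 0
G(1) = mex{} = 0
G(2) = mex{} = 0
G(3) = mex{} = 0
G(4) = mex{} = 0
G(5) = mex{} = 0
G(6) = mex{0} = 1
G(7) = mex{0,0} = 1
G(8) = mex{0,0,0} = 1
G(9) = mex{0,0,0,0} = 1
G(10) = mex{0,0,0,0,0} = 1
G(11) = mex{0,0,0,0,0} = 1
G(12) = mex{1,0,0,0,0} = 2
G(13) = mex{1,1,0,0,0} = 2
G(14) = mex{1,1,1,0,0} = 2
G(15) = mex{1,1,1,1,0} = 2
G(16) = mex{1,1,1,1,1} = 0
G(17) = mex{1,1,1,1,1} = 0
G(18) = mex{2,1,1,1,1} = 0
G(19) = mex{2,2,1,1,1} = 0
P-positions are exactly the n with G(n) = 0.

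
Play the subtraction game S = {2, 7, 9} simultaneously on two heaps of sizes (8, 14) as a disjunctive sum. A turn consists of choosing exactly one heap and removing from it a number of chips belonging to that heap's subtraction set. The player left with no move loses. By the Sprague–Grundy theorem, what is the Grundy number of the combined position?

1

All heaps use S = {2, 7, 9}:
n :  0  1  2  3  4  5  6  7  8  9 10 11 12 13 14
G :  0  0  1  1  0  0  1  1  2  2  3  3  2  2  3
Heap A: G(8) = 2.
Heap B: G(14) = 3.
Combined Grundy value = 2 ⊕ 3 = 1.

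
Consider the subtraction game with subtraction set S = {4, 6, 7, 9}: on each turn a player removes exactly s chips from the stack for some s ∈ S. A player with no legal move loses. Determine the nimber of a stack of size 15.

G(0) = 0
G(1) = mex{} = 0
G(2) = mex{} = 0
G(3) = mex{} = 0
G(4) = mex{0} = 1
G(5) = mex{0} = 1
G(6) = mex{0,0} = 1
G(7) = mex{0,0,0} = 1
G(8) = mex{1,0,0} = 2
G(9) = mex{1,0,0,0} = 2
G(10) = mex{1,1,0,0} = 2
G(11) = mex{1,1,1,0} = 2
G(12) = mex{2,1,1,0} = 3
G(13) = mex{2,1,1,1} = 0
G(14) = mex{2,2,1,1} = 0
G(15) = mex{2,2,2,1} = 0

0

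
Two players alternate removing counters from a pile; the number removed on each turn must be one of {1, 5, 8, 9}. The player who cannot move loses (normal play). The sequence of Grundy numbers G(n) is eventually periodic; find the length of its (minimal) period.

n :  0  1  2  3  4  5  6  7  8  9 10 11 12 13 14 15 16 17 18 19 20 21 22 23 24 25 26 27 28 29 30 31 32 33
G :  0  1  0  1  0  1  0  1  2  3  2  3  2  3  2  3  0  1  0  1  0  1  0  1  2  3  2  3  2  3  2  3  0  1
G(n+16) = G(n) holds for n = 0,…,8 (a full window of length max(S) = 9), so the sequence is purely periodic with period 16.

16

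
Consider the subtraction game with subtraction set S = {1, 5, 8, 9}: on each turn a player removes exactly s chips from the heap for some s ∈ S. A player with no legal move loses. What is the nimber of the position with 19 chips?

n :  0  1  2  3  4  5  6  7  8  9 10 11 12 13 14 15 16 17 18 19
G :  0  1  0  1  0  1  0  1  2  3  2  3  2  3  2  3  0  1  0  1

1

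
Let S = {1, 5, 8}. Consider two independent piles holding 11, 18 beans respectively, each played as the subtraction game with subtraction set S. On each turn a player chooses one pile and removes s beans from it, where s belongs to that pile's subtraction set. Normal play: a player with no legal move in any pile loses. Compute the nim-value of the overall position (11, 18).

All piles use S = {1, 5, 8}:
G(0) = 0
G(1) = mex{0} = 1
G(2) = mex{1} = 0
G(3) = mex{0} = 1
G(4) = mex{1} = 0
G(5) = mex{0,0} = 1
G(6) = mex{1,1} = 0
G(7) = mex{0,0} = 1
G(8) = mex{1,1,0} = 2
G(9) = mex{2,0,1} = 3
G(10) = mex{3,1,0} = 2
G(11) = mex{2,0,1} = 3
G(12) = mex{3,1,0} = 2
G(13) = mex{2,2,1} = 0
G(14) = mex{0,3,0} = 1
G(15) = mex{1,2,1} = 0
G(16) = mex{0,3,2} = 1
G(17) = mex{1,2,3} = 0
G(18) = mex{0,0,2} = 1
Pile A: G(11) = 3.
Pile B: G(18) = 1.
Combined Grundy value = 3 ⊕ 1 = 2.

2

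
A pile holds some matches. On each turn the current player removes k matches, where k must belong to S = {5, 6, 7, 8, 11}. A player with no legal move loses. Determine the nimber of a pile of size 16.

G(0) = 0
G(1) = mex{} = 0
G(2) = mex{} = 0
G(3) = mex{} = 0
G(4) = mex{} = 0
G(5) = mex{0} = 1
G(6) = mex{0,0} = 1
G(7) = mex{0,0,0} = 1
G(8) = mex{0,0,0,0} = 1
G(9) = mex{0,0,0,0} = 1
G(10) = mex{1,0,0,0} = 2
G(11) = mex{1,1,0,0,0} = 2
G(12) = mex{1,1,1,0,0} = 2
G(13) = mex{1,1,1,1,0} = 2
G(14) = mex{1,1,1,1,0} = 2
G(15) = mex{2,1,1,1,0} = 3
G(16) = mex{2,2,1,1,1} = 0

0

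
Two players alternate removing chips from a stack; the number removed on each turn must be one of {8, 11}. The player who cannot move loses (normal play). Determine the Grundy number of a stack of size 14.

1

G(0) = 0
G(1) = mex{} = 0
G(2) = mex{} = 0
G(3) = mex{} = 0
G(4) = mex{} = 0
G(5) = mex{} = 0
G(6) = mex{} = 0
G(7) = mex{} = 0
G(8) = mex{0} = 1
G(9) = mex{0} = 1
G(10) = mex{0} = 1
G(11) = mex{0,0} = 1
G(12) = mex{0,0} = 1
G(13) = mex{0,0} = 1
G(14) = mex{0,0} = 1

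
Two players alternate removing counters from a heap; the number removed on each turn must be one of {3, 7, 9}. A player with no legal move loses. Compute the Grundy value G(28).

G(0) = 0
G(1) = mex{} = 0
G(2) = mex{} = 0
G(3) = mex{0} = 1
G(4) = mex{0} = 1
G(5) = mex{0} = 1
G(6) = mex{1} = 0
G(7) = mex{1,0} = 2
G(8) = mex{1,0} = 2
G(9) = mex{0,0,0} = 1
G(10) = mex{2,1,0} = 3
G(11) = mex{2,1,0} = 3
G(12) = mex{1,1,1} = 0
G(13) = mex{3,0,1} = 2
G(14) = mex{3,2,1} = 0
G(15) = mex{0,2,0} = 1
G(16) = mex{2,1,2} = 0
G(17) = mex{0,3,2} = 1
G(18) = mex{1,3,1} = 0
G(19) = mex{0,0,3} = 1
G(20) = mex{1,2,3} = 0
G(21) = mex{0,0,0} = 1
G(22) = mex{1,1,2} = 0
G(23) = mex{0,0,0} = 1
G(24) = mex{1,1,1} = 0
G(25) = mex{0,0,0} = 1
G(26) = mex{1,1,1} = 0
G(27) = mex{0,0,0} = 1
G(28) = mex{1,1,1} = 0

0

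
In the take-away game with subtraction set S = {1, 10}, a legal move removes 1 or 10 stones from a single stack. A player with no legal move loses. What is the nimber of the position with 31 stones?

1

G(0) = 0
G(1) = mex{0} = 1
G(2) = mex{1} = 0
G(3) = mex{0} = 1
G(4) = mex{1} = 0
G(5) = mex{0} = 1
G(6) = mex{1} = 0
G(7) = mex{0} = 1
G(8) = mex{1} = 0
G(9) = mex{0} = 1
G(10) = mex{1,0} = 2
G(11) = mex{2,1} = 0
G(12) = mex{0,0} = 1
G(13) = mex{1,1} = 0
G(14) = mex{0,0} = 1
G(15) = mex{1,1} = 0
G(16) = mex{0,0} = 1
G(17) = mex{1,1} = 0
G(18) = mex{0,0} = 1
G(19) = mex{1,1} = 0
G(20) = mex{0,2} = 1
G(21) = mex{1,0} = 2
G(22) = mex{2,1} = 0
G(23) = mex{0,0} = 1
G(24) = mex{1,1} = 0
G(25) = mex{0,0} = 1
G(26) = mex{1,1} = 0
G(27) = mex{0,0} = 1
G(28) = mex{1,1} = 0
G(29) = mex{0,0} = 1
G(30) = mex{1,1} = 0
G(31) = mex{0,2} = 1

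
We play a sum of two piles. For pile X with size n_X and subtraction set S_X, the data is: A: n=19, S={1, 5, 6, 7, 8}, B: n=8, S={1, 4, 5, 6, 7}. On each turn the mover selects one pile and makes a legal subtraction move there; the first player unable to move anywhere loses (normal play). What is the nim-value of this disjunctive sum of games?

Pile A, S = {1, 5, 6, 7, 8}:
n :  0  1  2  3  4  5  6  7  8  9 10 11 12 13 14 15 16 17 18 19
G :  0  1  0  1  0  1  2  3  2  3  2  3  4  0  1  0  1  0  1  2
G_A(19) = 2.
Pile B, S = {1, 4, 5, 6, 7}:
G(0) = 0
G(1) = mex{0} = 1
G(2) = mex{1} = 0
G(3) = mex{0} = 1
G(4) = mex{1,0} = 2
G(5) = mex{2,1,0} = 3
G(6) = mex{3,0,1,0} = 2
G(7) = mex{2,1,0,1,0} = 3
G(8) = mex{3,2,1,0,1} = 4
G_B(8) = 4.
Combined Grundy value = 2 ⊕ 4 = 6.

6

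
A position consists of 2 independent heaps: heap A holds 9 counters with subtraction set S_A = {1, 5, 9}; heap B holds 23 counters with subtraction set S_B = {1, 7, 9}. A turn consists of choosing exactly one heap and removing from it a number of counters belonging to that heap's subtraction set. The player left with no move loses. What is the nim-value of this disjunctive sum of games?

Heap A, S = {1, 5, 9}:
n : 0 1 2 3 4 5 6 7 8 9
G : 0 1 0 1 0 1 0 1 0 1
G_A(9) = 1.
Heap B, S = {1, 7, 9}:
n :  0  1  2  3  4  5  6  7  8  9 10 11 12 13 14 15 16 17 18 19 20 21 22 23
G :  0  1  0  1  0  1  0  1  0  1  0  1  0  1  0  1  0  1  0  1  0  1  0  1
G_B(23) = 1.
Combined Grundy value = 1 ⊕ 1 = 0.

0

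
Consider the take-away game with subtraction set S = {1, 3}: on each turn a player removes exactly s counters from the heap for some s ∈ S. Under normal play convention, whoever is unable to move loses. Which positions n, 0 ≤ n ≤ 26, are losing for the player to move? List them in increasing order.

0, 2, 4, 6, 8, 10, 12, 14, 16, 18, 20, 22, 24, 26

n :  0  1  2  3  4  5  6  7  8  9 10 11 12 13 14 15 16 17 18 19 20 21 22 23 24 25 26
G :  0  1  0  1  0  1  0  1  0  1  0  1  0  1  0  1  0  1  0  1  0  1  0  1  0  1  0
P-positions are exactly the n with G(n) = 0.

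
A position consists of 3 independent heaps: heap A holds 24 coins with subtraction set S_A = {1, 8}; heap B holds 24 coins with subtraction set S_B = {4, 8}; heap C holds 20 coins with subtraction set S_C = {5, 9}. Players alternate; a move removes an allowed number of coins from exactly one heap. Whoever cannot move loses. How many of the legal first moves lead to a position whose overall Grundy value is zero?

4

Heap A, S = {1, 8}:
n :  0  1  2  3  4  5  6  7  8  9 10 11 12 13 14 15 16 17 18 19 20 21 22 23 24
G :  0  1  0  1  0  1  0  1  2  0  1  0  1  0  1  0  1  2  0  1  0  1  0  1  0
G_A(24) = 0.
Heap B, S = {4, 8}:
n :  0  1  2  3  4  5  6  7  8  9 10 11 12 13 14 15 16 17 18 19 20 21 22 23 24
G :  0  0  0  0  1  1  1  1  2  2  2  2  0  0  0  0  1  1  1  1  2  2  2  2  0
G_B(24) = 0.
Heap C, S = {5, 9}:
n :  0  1  2  3  4  5  6  7  8  9 10 11 12 13 14 15 16 17 18 19 20
G :  0  0  0  0  0  1  1  1  1  1  2  2  2  2  0  0  0  0  0  1  1
G_C(20) = 1.
Combined Grundy value = 0 ⊕ 0 ⊕ 1 = 1.
A winning move leaves total XOR = 0, i.e. changes one component's Grundy value g to g ⊕ X where X is the current total.
Heap A: need g' = 0⊕1 = 1. Options: 24−1→G=1, 24−8→G=1. Hits: 2.
Heap B: need g' = 0⊕1 = 1. Options: 24−4→G=2, 24−8→G=1. Hits: 1.
Heap C: need g' = 1⊕1 = 0. Options: 20−5→G=0, 20−9→G=2. Hits: 1.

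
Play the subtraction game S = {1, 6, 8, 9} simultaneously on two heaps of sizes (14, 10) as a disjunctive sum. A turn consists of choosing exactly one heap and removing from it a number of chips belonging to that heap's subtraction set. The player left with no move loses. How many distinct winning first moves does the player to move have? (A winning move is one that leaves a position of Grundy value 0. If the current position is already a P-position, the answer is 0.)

2

All heaps use S = {1, 6, 8, 9}:
G(0) = 0
G(1) = mex{0} = 1
G(2) = mex{1} = 0
G(3) = mex{0} = 1
G(4) = mex{1} = 0
G(5) = mex{0} = 1
G(6) = mex{1,0} = 2
G(7) = mex{2,1} = 0
G(8) = mex{0,0,0} = 1
G(9) = mex{1,1,1,0} = 2
G(10) = mex{2,0,0,1} = 3
G(11) = mex{3,1,1,0} = 2
G(12) = mex{2,2,0,1} = 3
G(13) = mex{3,0,1,0} = 2
G(14) = mex{2,1,2,1} = 0
Heap A: G(14) = 0.
Heap B: G(10) = 3.
Combined Grundy value = 0 ⊕ 3 = 3.
A winning move leaves total XOR = 0, i.e. changes one component's Grundy value g to g ⊕ X where X is the current total.
Heap A: need g' = 0⊕3 = 3. Options: 14−1→G=2, 14−6→G=1, 14−8→G=2, 14−9→G=1. Hits: 0.
Heap B: need g' = 3⊕3 = 0. Options: 10−1→G=2, 10−6→G=0, 10−8→G=0, 10−9→G=1. Hits: 2.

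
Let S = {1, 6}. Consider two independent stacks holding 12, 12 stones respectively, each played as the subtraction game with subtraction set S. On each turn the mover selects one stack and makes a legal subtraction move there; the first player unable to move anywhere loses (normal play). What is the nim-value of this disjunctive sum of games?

All stacks use S = {1, 6}:
n :  0  1  2  3  4  5  6  7  8  9 10 11 12
G :  0  1  0  1  0  1  2  0  1  0  1  0  1
Stack A: G(12) = 1.
Stack B: G(12) = 1.
Combined Grundy value = 1 ⊕ 1 = 0.

0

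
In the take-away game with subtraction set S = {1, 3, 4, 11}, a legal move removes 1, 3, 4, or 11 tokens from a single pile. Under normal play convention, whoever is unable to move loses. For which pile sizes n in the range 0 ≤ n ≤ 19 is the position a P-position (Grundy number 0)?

n :  0  1  2  3  4  5  6  7  8  9 10 11 12 13 14 15 16 17 18 19
G :  0  1  0  1  2  3  2  0  1  0  1  2  3  2  0  1  0  1  2  3
P-positions are exactly the n with G(n) = 0.

0, 2, 7, 9, 14, 16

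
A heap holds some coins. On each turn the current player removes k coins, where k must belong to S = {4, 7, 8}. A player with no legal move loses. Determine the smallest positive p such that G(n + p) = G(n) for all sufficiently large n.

12

n :  0  1  2  3  4  5  6  7  8  9 10 11 12 13 14 15 16 17 18 19 20 21 22 23 24 25
G :  0  0  0  0  1  1  1  1  2  2  2  2  0  0  0  0  1  1  1  1  2  2  2  2  0  0
G(n+12) = G(n) holds for n = 0,…,7 (a full window of length max(S) = 8), so the sequence is purely periodic with period 12.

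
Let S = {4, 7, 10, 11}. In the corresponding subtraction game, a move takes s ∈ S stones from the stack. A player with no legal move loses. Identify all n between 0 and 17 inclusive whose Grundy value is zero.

G(0) = 0
G(1) = mex{} = 0
G(2) = mex{} = 0
G(3) = mex{} = 0
G(4) = mex{0} = 1
G(5) = mex{0} = 1
G(6) = mex{0} = 1
G(7) = mex{0,0} = 1
G(8) = mex{1,0} = 2
G(9) = mex{1,0} = 2
G(10) = mex{1,0,0} = 2
G(11) = mex{1,1,0,0} = 2
G(12) = mex{2,1,0,0} = 3
G(13) = mex{2,1,0,0} = 3
G(14) = mex{2,1,1,0} = 3
G(15) = mex{2,2,1,1} = 0
G(16) = mex{3,2,1,1} = 0
G(17) = mex{3,2,1,1} = 0
P-positions are exactly the n with G(n) = 0.

0, 1, 2, 3, 15, 16, 17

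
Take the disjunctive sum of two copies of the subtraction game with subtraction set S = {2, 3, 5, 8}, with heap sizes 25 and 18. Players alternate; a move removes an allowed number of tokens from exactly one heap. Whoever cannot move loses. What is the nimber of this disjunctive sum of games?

2

All heaps use S = {2, 3, 5, 8}:
n :  0  1  2  3  4  5  6  7  8  9 10 11 12 13 14 15 16 17 18 19 20 21 22 23 24 25
G :  0  0  1  1  2  2  3  0  4  1  3  0  4  1  2  2  3  0  0  1  1  2  3  3  0  2
Heap A: G(25) = 2.
Heap B: G(18) = 0.
Combined Grundy value = 2 ⊕ 0 = 2.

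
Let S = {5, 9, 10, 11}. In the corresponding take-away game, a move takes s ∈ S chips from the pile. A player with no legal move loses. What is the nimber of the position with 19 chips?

0

G(0) = 0
G(1) = mex{} = 0
G(2) = mex{} = 0
G(3) = mex{} = 0
G(4) = mex{} = 0
G(5) = mex{0} = 1
G(6) = mex{0} = 1
G(7) = mex{0} = 1
G(8) = mex{0} = 1
G(9) = mex{0,0} = 1
G(10) = mex{1,0,0} = 2
G(11) = mex{1,0,0,0} = 2
G(12) = mex{1,0,0,0} = 2
G(13) = mex{1,0,0,0} = 2
G(14) = mex{1,1,0,0} = 2
G(15) = mex{2,1,1,0} = 3
G(16) = mex{2,1,1,1} = 0
G(17) = mex{2,1,1,1} = 0
G(18) = mex{2,1,1,1} = 0
G(19) = mex{2,2,1,1} = 0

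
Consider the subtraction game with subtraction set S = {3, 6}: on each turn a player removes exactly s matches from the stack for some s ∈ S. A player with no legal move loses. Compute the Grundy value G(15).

n :  0  1  2  3  4  5  6  7  8  9 10 11 12 13 14 15
G :  0  0  0  1  1  1  2  2  2  0  0  0  1  1  1  2

2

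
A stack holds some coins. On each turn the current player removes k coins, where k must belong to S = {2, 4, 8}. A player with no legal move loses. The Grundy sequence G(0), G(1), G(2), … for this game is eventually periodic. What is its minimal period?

G(0) = 0
G(1) = mex{} = 0
G(2) = mex{0} = 1
G(3) = mex{0} = 1
G(4) = mex{1,0} = 2
G(5) = mex{1,0} = 2
G(6) = mex{2,1} = 0
G(7) = mex{2,1} = 0
G(8) = mex{0,2,0} = 1
G(9) = mex{0,2,0} = 1
G(10) = mex{1,0,1} = 2
G(11) = mex{1,0,1} = 2
G(12) = mex{2,1,2} = 0
G(13) = mex{2,1,2} = 0
G(14) = mex{0,2,0} = 1
G(15) = mex{0,2,0} = 1
G(n+6) = G(n) holds for n = 0,…,7 (a full window of length max(S) = 8), so the sequence is purely periodic with period 6.

6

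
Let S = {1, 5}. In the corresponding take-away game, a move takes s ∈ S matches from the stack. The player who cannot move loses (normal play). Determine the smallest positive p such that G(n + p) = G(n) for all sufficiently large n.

2

G(0) = 0
G(1) = mex{0} = 1
G(2) = mex{1} = 0
G(3) = mex{0} = 1
G(4) = mex{1} = 0
G(5) = mex{0,0} = 1
G(6) = mex{1,1} = 0
G(7) = mex{0,0} = 1
G(8) = mex{1,1} = 0
G(9) = mex{0,0} = 1
G(10) = mex{1,1} = 0
G(11) = mex{0,0} = 1
G(12) = mex{1,1} = 0
G(13) = mex{0,0} = 1
G(14) = mex{1,1} = 0
G(n+2) = G(n) holds for n = 0,…,4 (a full window of length max(S) = 5), so the sequence is purely periodic with period 2.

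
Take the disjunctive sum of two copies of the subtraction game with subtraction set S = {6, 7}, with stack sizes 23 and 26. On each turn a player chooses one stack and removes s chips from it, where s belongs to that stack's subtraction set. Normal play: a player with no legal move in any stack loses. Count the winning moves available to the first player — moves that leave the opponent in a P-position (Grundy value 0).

4

All stacks use S = {6, 7}:
G(0) = 0
G(1) = mex{} = 0
G(2) = mex{} = 0
G(3) = mex{} = 0
G(4) = mex{} = 0
G(5) = mex{} = 0
G(6) = mex{0} = 1
G(7) = mex{0,0} = 1
G(8) = mex{0,0} = 1
G(9) = mex{0,0} = 1
G(10) = mex{0,0} = 1
G(11) = mex{0,0} = 1
G(12) = mex{1,0} = 2
G(13) = mex{1,1} = 0
G(14) = mex{1,1} = 0
G(15) = mex{1,1} = 0
G(16) = mex{1,1} = 0
G(17) = mex{1,1} = 0
G(18) = mex{2,1} = 0
G(19) = mex{0,2} = 1
G(20) = mex{0,0} = 1
G(21) = mex{0,0} = 1
G(22) = mex{0,0} = 1
G(23) = mex{0,0} = 1
G(24) = mex{0,0} = 1
G(25) = mex{1,0} = 2
G(26) = mex{1,1} = 0
Stack A: G(23) = 1.
Stack B: G(26) = 0.
Combined Grundy value = 1 ⊕ 0 = 1.
A winning move leaves total XOR = 0, i.e. changes one component's Grundy value g to g ⊕ X where X is the current total.
Stack A: need g' = 1⊕1 = 0. Options: 23−6→G=0, 23−7→G=0. Hits: 2.
Stack B: need g' = 0⊕1 = 1. Options: 26−6→G=1, 26−7→G=1. Hits: 2.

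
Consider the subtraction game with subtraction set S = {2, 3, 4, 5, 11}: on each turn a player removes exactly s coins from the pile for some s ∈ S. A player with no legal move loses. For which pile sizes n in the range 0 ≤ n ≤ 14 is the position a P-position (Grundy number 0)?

G(0) = 0
G(1) = mex{} = 0
G(2) = mex{0} = 1
G(3) = mex{0,0} = 1
G(4) = mex{1,0,0} = 2
G(5) = mex{1,1,0,0} = 2
G(6) = mex{2,1,1,0} = 3
G(7) = mex{2,2,1,1} = 0
G(8) = mex{3,2,2,1} = 0
G(9) = mex{0,3,2,2} = 1
G(10) = mex{0,0,3,2} = 1
G(11) = mex{1,0,0,3,0} = 2
G(12) = mex{1,1,0,0,0} = 2
G(13) = mex{2,1,1,0,1} = 3
G(14) = mex{2,2,1,1,1} = 0
P-positions are exactly the n with G(n) = 0.

0, 1, 7, 8, 14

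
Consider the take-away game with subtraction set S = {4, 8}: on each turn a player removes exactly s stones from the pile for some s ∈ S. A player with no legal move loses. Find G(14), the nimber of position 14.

0

G(0) = 0
G(1) = mex{} = 0
G(2) = mex{} = 0
G(3) = mex{} = 0
G(4) = mex{0} = 1
G(5) = mex{0} = 1
G(6) = mex{0} = 1
G(7) = mex{0} = 1
G(8) = mex{1,0} = 2
G(9) = mex{1,0} = 2
G(10) = mex{1,0} = 2
G(11) = mex{1,0} = 2
G(12) = mex{2,1} = 0
G(13) = mex{2,1} = 0
G(14) = mex{2,1} = 0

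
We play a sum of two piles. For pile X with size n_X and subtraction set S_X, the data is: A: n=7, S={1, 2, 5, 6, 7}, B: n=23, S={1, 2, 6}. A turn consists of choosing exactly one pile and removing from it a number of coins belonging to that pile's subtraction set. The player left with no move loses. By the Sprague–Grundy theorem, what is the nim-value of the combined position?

6

Pile A, S = {1, 2, 5, 6, 7}:
G(0) = 0
G(1) = mex{0} = 1
G(2) = mex{1,0} = 2
G(3) = mex{2,1} = 0
G(4) = mex{0,2} = 1
G(5) = mex{1,0,0} = 2
G(6) = mex{2,1,1,0} = 3
G(7) = mex{3,2,2,1,0} = 4
G_A(7) = 4.
Pile B, S = {1, 2, 6}:
n :  0  1  2  3  4  5  6  7  8  9 10 11 12 13 14 15 16 17 18 19 20 21 22 23
G :  0  1  2  0  1  2  3  0  1  2  0  1  2  3  0  1  2  0  1  2  3  0  1  2
G_B(23) = 2.
Combined Grundy value = 4 ⊕ 2 = 6.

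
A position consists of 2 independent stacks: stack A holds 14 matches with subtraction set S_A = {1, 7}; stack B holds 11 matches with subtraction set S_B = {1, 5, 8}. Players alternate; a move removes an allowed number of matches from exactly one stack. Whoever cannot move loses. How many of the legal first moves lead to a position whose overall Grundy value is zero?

1

Stack A, S = {1, 7}:
n :  0  1  2  3  4  5  6  7  8  9 10 11 12 13 14
G :  0  1  0  1  0  1  0  1  0  1  0  1  0  1  0
G_A(14) = 0.
Stack B, S = {1, 5, 8}:
n :  0  1  2  3  4  5  6  7  8  9 10 11
G :  0  1  0  1  0  1  0  1  2  3  2  3
G_B(11) = 3.
Combined Grundy value = 0 ⊕ 3 = 3.
A winning move leaves total XOR = 0, i.e. changes one component's Grundy value g to g ⊕ X where X is the current total.
Stack A: need g' = 0⊕3 = 3. Options: 14−1→G=1, 14−7→G=1. Hits: 0.
Stack B: need g' = 3⊕3 = 0. Options: 11−1→G=2, 11−5→G=0, 11−8→G=1. Hits: 1.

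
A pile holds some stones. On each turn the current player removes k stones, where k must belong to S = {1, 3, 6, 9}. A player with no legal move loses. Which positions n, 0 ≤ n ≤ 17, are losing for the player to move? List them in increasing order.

G(0) = 0
G(1) = mex{0} = 1
G(2) = mex{1} = 0
G(3) = mex{0,0} = 1
G(4) = mex{1,1} = 0
G(5) = mex{0,0} = 1
G(6) = mex{1,1,0} = 2
G(7) = mex{2,0,1} = 3
G(8) = mex{3,1,0} = 2
G(9) = mex{2,2,1,0} = 3
G(10) = mex{3,3,0,1} = 2
G(11) = mex{2,2,1,0} = 3
G(12) = mex{3,3,2,1} = 0
G(13) = mex{0,2,3,0} = 1
G(14) = mex{1,3,2,1} = 0
G(15) = mex{0,0,3,2} = 1
G(16) = mex{1,1,2,3} = 0
G(17) = mex{0,0,3,2} = 1
P-positions are exactly the n with G(n) = 0.

0, 2, 4, 12, 14, 16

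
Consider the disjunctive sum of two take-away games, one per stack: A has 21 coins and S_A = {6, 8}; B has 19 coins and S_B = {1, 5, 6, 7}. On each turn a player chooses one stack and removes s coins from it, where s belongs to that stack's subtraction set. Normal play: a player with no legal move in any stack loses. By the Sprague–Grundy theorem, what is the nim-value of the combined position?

2

Stack A, S = {6, 8}:
n :  0  1  2  3  4  5  6  7  8  9 10 11 12 13 14 15 16 17 18 19 20 21
G :  0  0  0  0  0  0  1  1  1  1  1  1  2  2  0  0  0  0  0  0  1  1
G_A(21) = 1.
Stack B, S = {1, 5, 6, 7}:
n :  0  1  2  3  4  5  6  7  8  9 10 11 12 13 14 15 16 17 18 19
G :  0  1  0  1  0  1  2  3  2  3  2  3  0  1  0  1  0  1  2  3
G_B(19) = 3.
Combined Grundy value = 1 ⊕ 3 = 2.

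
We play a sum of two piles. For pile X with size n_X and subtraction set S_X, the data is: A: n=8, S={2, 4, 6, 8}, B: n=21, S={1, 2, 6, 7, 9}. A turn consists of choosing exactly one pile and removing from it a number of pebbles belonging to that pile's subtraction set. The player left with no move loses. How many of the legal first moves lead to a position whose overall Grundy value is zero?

Pile A, S = {2, 4, 6, 8}:
n : 0 1 2 3 4 5 6 7 8
G : 0 0 1 1 2 2 3 3 4
G_A(8) = 4.
Pile B, S = {1, 2, 6, 7, 9}:
n :  0  1  2  3  4  5  6  7  8  9 10 11 12 13 14 15 16 17 18 19 20 21
G :  0  1  2  0  1  2  3  4  0  1  2  0  1  2  3  4  0  1  2  0  1  2
G_B(21) = 2.
Combined Grundy value = 4 ⊕ 2 = 6.
A winning move leaves total XOR = 0, i.e. changes one component's Grundy value g to g ⊕ X where X is the current total.
Pile A: need g' = 4⊕6 = 2. Options: 8−2→G=3, 8−4→G=2, 8−6→G=1, 8−8→G=0. Hits: 1.
Pile B: need g' = 2⊕6 = 4. Options: 21−1→G=1, 21−2→G=0, 21−6→G=4, 21−7→G=3, 21−9→G=1. Hits: 1.

2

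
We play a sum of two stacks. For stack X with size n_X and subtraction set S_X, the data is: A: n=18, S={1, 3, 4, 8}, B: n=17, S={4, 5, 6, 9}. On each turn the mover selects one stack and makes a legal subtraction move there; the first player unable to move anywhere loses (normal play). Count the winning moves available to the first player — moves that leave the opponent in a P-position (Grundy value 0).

Stack A, S = {1, 3, 4, 8}:
n :  0  1  2  3  4  5  6  7  8  9 10 11 12 13 14 15 16 17 18
G :  0  1  0  1  2  3  2  0  1  0  1  2  3  2  0  1  0  1  2
G_A(18) = 2.
Stack B, S = {4, 5, 6, 9}:
G(0) = 0
G(1) = mex{} = 0
G(2) = mex{} = 0
G(3) = mex{} = 0
G(4) = mex{0} = 1
G(5) = mex{0,0} = 1
G(6) = mex{0,0,0} = 1
G(7) = mex{0,0,0} = 1
G(8) = mex{1,0,0} = 2
G(9) = mex{1,1,0,0} = 2
G(10) = mex{1,1,1,0} = 2
G(11) = mex{1,1,1,0} = 2
G(12) = mex{2,1,1,0} = 3
G(13) = mex{2,2,1,1} = 0
G(14) = mex{2,2,2,1} = 0
G(15) = mex{2,2,2,1} = 0
G(16) = mex{3,2,2,1} = 0
G(17) = mex{0,3,2,2} = 1
G_B(17) = 1.
Combined Grundy value = 2 ⊕ 1 = 3.
A winning move leaves total XOR = 0, i.e. changes one component's Grundy value g to g ⊕ X where X is the current total.
Stack A: need g' = 2⊕3 = 1. Options: 18−1→G=1, 18−3→G=1, 18−4→G=0, 18−8→G=1. Hits: 3.
Stack B: need g' = 1⊕3 = 2. Options: 17−4→G=0, 17−5→G=3, 17−6→G=2, 17−9→G=2. Hits: 2.

5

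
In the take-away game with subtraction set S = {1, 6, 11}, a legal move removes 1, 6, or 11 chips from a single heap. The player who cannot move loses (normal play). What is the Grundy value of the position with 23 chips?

2

n :  0  1  2  3  4  5  6  7  8  9 10 11 12 13 14 15 16 17 18 19 20 21 22 23
G :  0  1  0  1  0  1  2  0  1  0  1  2  0  1  0  1  0  1  2  0  1  0  1  2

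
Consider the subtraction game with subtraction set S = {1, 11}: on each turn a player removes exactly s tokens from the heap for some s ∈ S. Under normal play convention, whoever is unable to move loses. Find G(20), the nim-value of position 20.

0

n :  0  1  2  3  4  5  6  7  8  9 10 11 12 13 14 15 16 17 18 19 20
G :  0  1  0  1  0  1  0  1  0  1  0  1  0  1  0  1  0  1  0  1  0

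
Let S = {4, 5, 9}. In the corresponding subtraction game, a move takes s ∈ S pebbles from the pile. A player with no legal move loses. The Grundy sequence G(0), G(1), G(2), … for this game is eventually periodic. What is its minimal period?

13

n :  0  1  2  3  4  5  6  7  8  9 10 11 12 13 14 15 16 17 18 19 20 21 22 23 24 25 26 27
G :  0  0  0  0  1  1  1  1  2  2  2  2  3  0  0  0  0  1  1  1  1  2  2  2  2  3  0  0
G(n+13) = G(n) holds for n = 0,…,8 (a full window of length max(S) = 9), so the sequence is purely periodic with period 13.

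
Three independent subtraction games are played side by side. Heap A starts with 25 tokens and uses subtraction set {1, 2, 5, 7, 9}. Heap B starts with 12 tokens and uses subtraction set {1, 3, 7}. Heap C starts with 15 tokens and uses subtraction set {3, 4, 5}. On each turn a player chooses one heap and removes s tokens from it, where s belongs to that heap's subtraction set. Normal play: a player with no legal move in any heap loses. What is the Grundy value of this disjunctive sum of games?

7

Heap A, S = {1, 2, 5, 7, 9}:
G(0) = 0
G(1) = mex{0} = 1
G(2) = mex{1,0} = 2
G(3) = mex{2,1} = 0
G(4) = mex{0,2} = 1
G(5) = mex{1,0,0} = 2
G(6) = mex{2,1,1} = 0
G(7) = mex{0,2,2,0} = 1
G(8) = mex{1,0,0,1} = 2
G(9) = mex{2,1,1,2,0} = 3
G(10) = mex{3,2,2,0,1} = 4
G(11) = mex{4,3,0,1,2} = 5
G(12) = mex{5,4,1,2,0} = 3
G(13) = mex{3,5,2,0,1} = 4
G(14) = mex{4,3,3,1,2} = 0
G(15) = mex{0,4,4,2,0} = 1
G(16) = mex{1,0,5,3,1} = 2
G(17) = mex{2,1,3,4,2} = 0
G(18) = mex{0,2,4,5,3} = 1
G(19) = mex{1,0,0,3,4} = 2
G(20) = mex{2,1,1,4,5} = 0
G(21) = mex{0,2,2,0,3} = 1
G(22) = mex{1,0,0,1,4} = 2
G(23) = mex{2,1,1,2,0} = 3
G(24) = mex{3,2,2,0,1} = 4
G(25) = mex{4,3,0,1,2} = 5
G_A(25) = 5.
Heap B, S = {1, 3, 7}:
G(0) = 0
G(1) = mex{0} = 1
G(2) = mex{1} = 0
G(3) = mex{0,0} = 1
G(4) = mex{1,1} = 0
G(5) = mex{0,0} = 1
G(6) = mex{1,1} = 0
G(7) = mex{0,0,0} = 1
G(8) = mex{1,1,1} = 0
G(9) = mex{0,0,0} = 1
G(10) = mex{1,1,1} = 0
G(11) = mex{0,0,0} = 1
G(12) = mex{1,1,1} = 0
G_B(12) = 0.
Heap C, S = {3, 4, 5}:
G(0) = 0
G(1) = mex{} = 0
G(2) = mex{} = 0
G(3) = mex{0} = 1
G(4) = mex{0,0} = 1
G(5) = mex{0,0,0} = 1
G(6) = mex{1,0,0} = 2
G(7) = mex{1,1,0} = 2
G(8) = mex{1,1,1} = 0
G(9) = mex{2,1,1} = 0
G(10) = mex{2,2,1} = 0
G(11) = mex{0,2,2} = 1
G(12) = mex{0,0,2} = 1
G(13) = mex{0,0,0} = 1
G(14) = mex{1,0,0} = 2
G(15) = mex{1,1,0} = 2
G_C(15) = 2.
Combined Grundy value = 5 ⊕ 0 ⊕ 2 = 7.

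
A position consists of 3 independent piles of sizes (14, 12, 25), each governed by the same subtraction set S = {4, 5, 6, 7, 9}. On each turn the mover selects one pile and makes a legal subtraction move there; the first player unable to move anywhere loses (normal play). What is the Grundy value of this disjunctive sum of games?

All piles use S = {4, 5, 6, 7, 9}:
n :  0  1  2  3  4  5  6  7  8  9 10 11 12 13 14 15 16 17 18 19 20 21 22 23 24 25
G :  0  0  0  0  1  1  1  1  2  2  2  2  3  0  0  0  0  1  1  1  1  2  2  2  2  3
Pile A: G(14) = 0.
Pile B: G(12) = 3.
Pile C: G(25) = 3.
Combined Grundy value = 0 ⊕ 3 ⊕ 3 = 0.

0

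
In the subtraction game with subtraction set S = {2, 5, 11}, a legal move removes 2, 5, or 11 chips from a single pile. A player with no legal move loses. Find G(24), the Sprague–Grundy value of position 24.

0

G(0) = 0
G(1) = mex{} = 0
G(2) = mex{0} = 1
G(3) = mex{0} = 1
G(4) = mex{1} = 0
G(5) = mex{1,0} = 2
G(6) = mex{0,0} = 1
G(7) = mex{2,1} = 0
G(8) = mex{1,1} = 0
G(9) = mex{0,0} = 1
G(10) = mex{0,2} = 1
G(11) = mex{1,1,0} = 2
G(12) = mex{1,0,0} = 2
G(13) = mex{2,0,1} = 3
G(14) = mex{2,1,1} = 0
G(15) = mex{3,1,0} = 2
G(16) = mex{0,2,2} = 1
G(17) = mex{2,2,1} = 0
G(18) = mex{1,3,0} = 2
G(19) = mex{0,0,0} = 1
G(20) = mex{2,2,1} = 0
G(21) = mex{1,1,1} = 0
G(22) = mex{0,0,2} = 1
G(23) = mex{0,2,2} = 1
G(24) = mex{1,1,3} = 0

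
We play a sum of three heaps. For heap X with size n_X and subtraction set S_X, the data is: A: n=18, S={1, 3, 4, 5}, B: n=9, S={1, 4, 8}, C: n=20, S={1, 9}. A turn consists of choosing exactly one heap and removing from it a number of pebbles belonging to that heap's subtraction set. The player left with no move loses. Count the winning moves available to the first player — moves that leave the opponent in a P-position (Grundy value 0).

2

Heap A, S = {1, 3, 4, 5}:
n :  0  1  2  3  4  5  6  7  8  9 10 11 12 13 14 15 16 17 18
G :  0  1  0  1  2  3  2  3  0  1  0  1  2  3  2  3  0  1  0
G_A(18) = 0.
Heap B, S = {1, 4, 8}:
G(0) = 0
G(1) = mex{0} = 1
G(2) = mex{1} = 0
G(3) = mex{0} = 1
G(4) = mex{1,0} = 2
G(5) = mex{2,1} = 0
G(6) = mex{0,0} = 1
G(7) = mex{1,1} = 0
G(8) = mex{0,2,0} = 1
G(9) = mex{1,0,1} = 2
G_B(9) = 2.
Heap C, S = {1, 9}:
G(0) = 0
G(1) = mex{0} = 1
G(2) = mex{1} = 0
G(3) = mex{0} = 1
G(4) = mex{1} = 0
G(5) = mex{0} = 1
G(6) = mex{1} = 0
G(7) = mex{0} = 1
G(8) = mex{1} = 0
G(9) = mex{0,0} = 1
G(10) = mex{1,1} = 0
G(11) = mex{0,0} = 1
G(12) = mex{1,1} = 0
G(13) = mex{0,0} = 1
G(14) = mex{1,1} = 0
G(15) = mex{0,0} = 1
G(16) = mex{1,1} = 0
G(17) = mex{0,0} = 1
G(18) = mex{1,1} = 0
G(19) = mex{0,0} = 1
G(20) = mex{1,1} = 0
G_C(20) = 0.
Combined Grundy value = 0 ⊕ 2 ⊕ 0 = 2.
A winning move leaves total XOR = 0, i.e. changes one component's Grundy value g to g ⊕ X where X is the current total.
Heap A: need g' = 0⊕2 = 2. Options: 18−1→G=1, 18−3→G=3, 18−4→G=2, 18−5→G=3. Hits: 1.
Heap B: need g' = 2⊕2 = 0. Options: 9−1→G=1, 9−4→G=0, 9−8→G=1. Hits: 1.
Heap C: need g' = 0⊕2 = 2. Options: 20−1→G=1, 20−9→G=1. Hits: 0.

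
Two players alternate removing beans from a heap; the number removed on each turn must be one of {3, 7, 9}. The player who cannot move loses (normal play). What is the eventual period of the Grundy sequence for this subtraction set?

G(0) = 0
G(1) = mex{} = 0
G(2) = mex{} = 0
G(3) = mex{0} = 1
G(4) = mex{0} = 1
G(5) = mex{0} = 1
G(6) = mex{1} = 0
G(7) = mex{1,0} = 2
G(8) = mex{1,0} = 2
G(9) = mex{0,0,0} = 1
G(10) = mex{2,1,0} = 3
G(11) = mex{2,1,0} = 3
G(12) = mex{1,1,1} = 0
G(13) = mex{3,0,1} = 2
G(14) = mex{3,2,1} = 0
G(15) = mex{0,2,0} = 1
G(16) = mex{2,1,2} = 0
G(17) = mex{0,3,2} = 1
G(18) = mex{1,3,1} = 0
G(19) = mex{0,0,3} = 1
G(20) = mex{1,2,3} = 0
G(21) = mex{0,0,0} = 1
G(22) = mex{1,1,2} = 0
G(23) = mex{0,0,0} = 1
G(24) = mex{1,1,1} = 0
G(25) = mex{0,0,0} = 1
G(26) = mex{1,1,1} = 0
From n = 14 onward G(n+2) = G(n); since this holds over max(S) = 9 consecutive positions the period is 2 (pre-period 14).

2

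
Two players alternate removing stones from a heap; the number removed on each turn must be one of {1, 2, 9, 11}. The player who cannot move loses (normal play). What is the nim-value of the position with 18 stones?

G(0) = 0
G(1) = mex{0} = 1
G(2) = mex{1,0} = 2
G(3) = mex{2,1} = 0
G(4) = mex{0,2} = 1
G(5) = mex{1,0} = 2
G(6) = mex{2,1} = 0
G(7) = mex{0,2} = 1
G(8) = mex{1,0} = 2
G(9) = mex{2,1,0} = 3
G(10) = mex{3,2,1} = 0
G(11) = mex{0,3,2,0} = 1
G(12) = mex{1,0,0,1} = 2
G(13) = mex{2,1,1,2} = 0
G(14) = mex{0,2,2,0} = 1
G(15) = mex{1,0,0,1} = 2
G(16) = mex{2,1,1,2} = 0
G(17) = mex{0,2,2,0} = 1
G(18) = mex{1,0,3,1} = 2

2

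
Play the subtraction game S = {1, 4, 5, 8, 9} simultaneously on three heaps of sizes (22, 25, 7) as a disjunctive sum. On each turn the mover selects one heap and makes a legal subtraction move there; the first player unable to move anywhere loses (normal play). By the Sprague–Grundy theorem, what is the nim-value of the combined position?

6

All heaps use S = {1, 4, 5, 8, 9}:
G(0) = 0
G(1) = mex{0} = 1
G(2) = mex{1} = 0
G(3) = mex{0} = 1
G(4) = mex{1,0} = 2
G(5) = mex{2,1,0} = 3
G(6) = mex{3,0,1} = 2
G(7) = mex{2,1,0} = 3
G(8) = mex{3,2,1,0} = 4
G(9) = mex{4,3,2,1,0} = 5
G(10) = mex{5,2,3,0,1} = 4
G(11) = mex{4,3,2,1,0} = 5
G(12) = mex{5,4,3,2,1} = 0
G(13) = mex{0,5,4,3,2} = 1
G(14) = mex{1,4,5,2,3} = 0
G(15) = mex{0,5,4,3,2} = 1
G(16) = mex{1,0,5,4,3} = 2
G(17) = mex{2,1,0,5,4} = 3
G(18) = mex{3,0,1,4,5} = 2
G(19) = mex{2,1,0,5,4} = 3
G(20) = mex{3,2,1,0,5} = 4
G(21) = mex{4,3,2,1,0} = 5
G(22) = mex{5,2,3,0,1} = 4
G(23) = mex{4,3,2,1,0} = 5
G(24) = mex{5,4,3,2,1} = 0
G(25) = mex{0,5,4,3,2} = 1
Heap A: G(22) = 4.
Heap B: G(25) = 1.
Heap C: G(7) = 3.
Combined Grundy value = 4 ⊕ 1 ⊕ 3 = 6.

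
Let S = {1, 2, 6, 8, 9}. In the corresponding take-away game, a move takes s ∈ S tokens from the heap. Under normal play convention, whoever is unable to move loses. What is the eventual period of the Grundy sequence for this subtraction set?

n :  0  1  2  3  4  5  6  7  8  9 10 11 12 13 14 15 16 17
G :  0  1  2  0  1  2  3  0  1  2  0  1  2  3  0  1  2  0
G(n+7) = G(n) holds for n = 0,…,8 (a full window of length max(S) = 9), so the sequence is purely periodic with period 7.

7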